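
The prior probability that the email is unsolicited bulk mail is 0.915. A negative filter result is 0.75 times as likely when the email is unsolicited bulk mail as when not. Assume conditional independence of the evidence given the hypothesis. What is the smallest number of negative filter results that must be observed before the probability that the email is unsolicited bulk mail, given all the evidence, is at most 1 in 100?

Prior odds = 0.915/0.085 = 183/17.
Likelihood ratio per negative filter result = 0.75.
Target odds: 0.01 ÷ 0.99 = 1/99.
Need (183/17) × 0.75ⁿ ≤ 1/99, i.e. 0.75ⁿ ≤ 17/18117.
0.75²⁴ ≈0.00100339 is still above 17/18117 but 0.75²⁵ ≈0.000752543 is at or below it, so n = 25.

25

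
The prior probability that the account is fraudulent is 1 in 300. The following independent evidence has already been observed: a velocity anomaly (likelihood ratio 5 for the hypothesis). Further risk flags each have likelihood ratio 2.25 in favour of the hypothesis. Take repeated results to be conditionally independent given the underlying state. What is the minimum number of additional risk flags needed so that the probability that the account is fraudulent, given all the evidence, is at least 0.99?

11

Prior odds = (1/300)/(299/300) = 1/299.
Bayes factor of the evidence already in hand = 5.
Odds after that evidence = (1/299) × 5 = 5/299.
Target odds = 0.99/0.01 = 99.
Need 2.25ⁿ ≥ 99 ÷ (5/299) = 5920.2.
2.25¹⁰ ≈3325.26 falls short of 5920.2 but 2.25¹¹ ≈7481.83 reaches it, so n = 11.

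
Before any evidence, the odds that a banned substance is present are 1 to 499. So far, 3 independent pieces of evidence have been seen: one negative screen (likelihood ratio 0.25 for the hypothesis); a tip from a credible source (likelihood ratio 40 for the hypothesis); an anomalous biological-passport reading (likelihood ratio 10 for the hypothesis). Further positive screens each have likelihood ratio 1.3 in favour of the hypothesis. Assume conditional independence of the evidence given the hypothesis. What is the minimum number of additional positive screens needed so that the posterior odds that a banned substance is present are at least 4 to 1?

Prior odds = 1/499.
Combined Bayes factor of the evidence already in hand = 0.25 × 40 × 10 = 100.
Odds after that evidence = (1/499) × 100 = 100/499.
Target odds = 4.
Need 1.3ⁿ ≥ 4 ÷ (100/499) = 19.96.
1.3¹¹ ≈17.9216 falls short of 19.96 but 1.3¹² ≈23.2981 reaches it, so n = 12.

12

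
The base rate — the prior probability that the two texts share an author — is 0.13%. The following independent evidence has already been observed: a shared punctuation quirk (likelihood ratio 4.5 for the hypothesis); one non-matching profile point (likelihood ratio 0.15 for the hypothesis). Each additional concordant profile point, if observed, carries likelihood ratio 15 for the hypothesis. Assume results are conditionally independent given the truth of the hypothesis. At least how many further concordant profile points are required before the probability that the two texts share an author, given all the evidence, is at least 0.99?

Prior odds = 0.0013/0.9987 = 13/9987.
Combined Bayes factor of the evidence already in hand = 4.5 × 0.15 = 0.675.
Odds after that evidence = (13/9987) × 0.675 = 117/133160.
Target odds = 0.99/0.01 = 99.
Need 15ⁿ ≥ 99 ÷ (117/133160) = 1464760/13.
15⁴ = 50625 falls short of 1464760/13 but 15⁵ = 759375 reaches it, so n = 5.

5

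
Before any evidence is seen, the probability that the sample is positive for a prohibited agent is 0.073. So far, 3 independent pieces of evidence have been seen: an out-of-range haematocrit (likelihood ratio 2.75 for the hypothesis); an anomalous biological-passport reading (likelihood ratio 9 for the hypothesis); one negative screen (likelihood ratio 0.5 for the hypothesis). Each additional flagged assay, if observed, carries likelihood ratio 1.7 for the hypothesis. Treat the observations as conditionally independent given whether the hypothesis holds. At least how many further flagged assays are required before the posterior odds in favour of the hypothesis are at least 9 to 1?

Prior odds = 0.073/0.927 = 73/927.
Combined Bayes factor of the evidence already in hand = 2.75 × 9 × 0.5 = 12.375.
Odds after that evidence = (73/927) × 12.375 = 803/824.
Target odds = 9.
Need 1.7ⁿ ≥ 9 ÷ (803/824) = 7416/803.
1.7⁴ = 8.3521 falls short of 7416/803 but 1.7⁵ = 1419857/100000 reaches it, so n = 5.

5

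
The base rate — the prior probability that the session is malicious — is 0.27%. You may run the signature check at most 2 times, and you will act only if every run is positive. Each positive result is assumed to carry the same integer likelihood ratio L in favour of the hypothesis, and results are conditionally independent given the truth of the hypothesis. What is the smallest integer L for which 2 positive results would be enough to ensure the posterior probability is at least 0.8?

39

Prior odds = 0.0027/0.9973 = 27/9973.
Target odds = 0.8/0.2 = 4.
Need L² ≥ 4 ÷ (27/9973) = 39892/27.
38² = 1444 < 39892/27 ≤ 1521 = 39², so L = 39.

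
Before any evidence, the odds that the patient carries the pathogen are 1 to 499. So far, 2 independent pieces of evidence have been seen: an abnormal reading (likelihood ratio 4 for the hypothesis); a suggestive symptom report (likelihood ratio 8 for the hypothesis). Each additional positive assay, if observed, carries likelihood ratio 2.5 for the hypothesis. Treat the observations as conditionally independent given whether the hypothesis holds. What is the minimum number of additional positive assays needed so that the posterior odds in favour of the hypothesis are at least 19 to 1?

Prior odds = 1/499.
Combined Bayes factor of the evidence already in hand = 4 × 8 = 32.
Odds after that evidence = (1/499) × 32 = 32/499.
Target odds = 19.
Need 2.5ⁿ ≥ 19 ÷ (32/499) = 296.28125.
2.5⁶ = 244.140625 falls short of 296.28125 but 2.5⁷ = 610.3515625 reaches it, so n = 7.

7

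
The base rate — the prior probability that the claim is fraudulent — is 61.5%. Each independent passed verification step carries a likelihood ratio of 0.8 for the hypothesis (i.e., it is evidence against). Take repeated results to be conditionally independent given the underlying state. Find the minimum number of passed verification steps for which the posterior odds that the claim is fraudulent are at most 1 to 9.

12

Prior odds: 0.615 ÷ 0.385 = 123/77.
Likelihood ratio per passed verification step = 0.8.
Target odds = 1/9.
Need (123/77) × 0.8ⁿ ≤ 1/9, i.e. 0.8ⁿ ≤ 77/1107.
0.8¹¹ = 4194304/48828125 is still above 77/1107 but 0.8¹² = 16777216/244140625 is at or below it, so n = 12.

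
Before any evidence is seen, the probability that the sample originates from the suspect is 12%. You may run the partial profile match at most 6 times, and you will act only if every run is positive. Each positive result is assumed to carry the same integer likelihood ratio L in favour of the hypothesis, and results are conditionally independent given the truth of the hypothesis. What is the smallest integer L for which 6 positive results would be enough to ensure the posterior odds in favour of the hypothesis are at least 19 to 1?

3

Prior odds = 0.12/0.88 = 3/22.
Target odds = 19.
Need L⁶ ≥ 19 ÷ (3/22) = 418/3.
2⁶ = 64 < 418/3 ≤ 729 = 3⁶, so L = 3.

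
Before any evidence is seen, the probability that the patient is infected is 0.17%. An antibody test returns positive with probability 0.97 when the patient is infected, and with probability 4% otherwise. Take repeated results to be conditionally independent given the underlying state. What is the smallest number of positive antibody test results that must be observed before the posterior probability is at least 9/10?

3

Prior odds = 0.0017/0.9983 = 17/9983.
Likelihood ratio of a positive result = 0.97/0.04 = 24.25.
Target odds: 0.9 ÷ 0.1 = 9.
Need (17/9983) × 24.25ⁿ ≥ 9, i.e. 24.25ⁿ ≥ 89847/17.
24.25² = 588.0625 falls short of 89847/17 but 24.25³ = 912673/64 reaches it, so n = 3.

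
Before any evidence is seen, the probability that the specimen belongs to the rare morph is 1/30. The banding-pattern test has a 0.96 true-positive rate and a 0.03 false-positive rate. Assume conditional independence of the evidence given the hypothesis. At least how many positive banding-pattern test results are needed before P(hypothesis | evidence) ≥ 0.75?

2

Prior odds: (1/30) ÷ (29/30) = 1/29.
Likelihood ratio of a positive result = 0.96/0.03 = 32.
Target posterior odds = 0.75/0.25 = 3.
Require 32ⁿ ≥ 3 ÷ (1/29) = 87.
32¹ = 32 falls short of 87 but 32² = 1024 reaches it, so n = 2.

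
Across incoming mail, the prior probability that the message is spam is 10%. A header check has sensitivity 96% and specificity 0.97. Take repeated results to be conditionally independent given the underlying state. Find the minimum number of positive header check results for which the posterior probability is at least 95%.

2

Prior odds: 0.1 ÷ 0.9 = 1/9.
False-positive rate = 1 − 0.97 = 0.03; likelihood ratio of a positive = 0.96/0.03 = 32.
Target odds: 0.95 ÷ 0.05 = 19.
Require 32ⁿ ≥ 19 ÷ (1/9) = 171.
32¹ = 32 falls short of 171 but 32² = 1024 reaches it, so n = 2.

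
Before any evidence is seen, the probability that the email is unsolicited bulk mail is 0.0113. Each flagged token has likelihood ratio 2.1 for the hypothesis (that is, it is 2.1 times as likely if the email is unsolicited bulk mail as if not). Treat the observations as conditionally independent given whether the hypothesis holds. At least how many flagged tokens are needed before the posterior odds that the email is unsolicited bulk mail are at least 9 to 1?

9

Prior odds = 0.0113/0.9887 = 113/9887.
Likelihood ratio per flagged token = 2.1.
Target odds = 9.
Need (113/9887) × 2.1ⁿ ≥ 9, i.e. 2.1ⁿ ≥ 88983/113.
2.1⁸ ≈378.229 falls short of 88983/113 but 2.1⁹ ≈794.28 reaches it, so n = 9.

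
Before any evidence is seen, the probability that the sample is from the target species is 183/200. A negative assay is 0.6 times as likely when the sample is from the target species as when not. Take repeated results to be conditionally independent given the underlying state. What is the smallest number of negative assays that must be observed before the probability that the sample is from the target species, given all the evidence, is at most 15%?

9

Prior odds: 0.915 ÷ 0.085 = 183/17.
Likelihood ratio per negative assay = 0.6.
Target posterior odds = 0.15/0.85 = 3/17.
Need (183/17) × 0.6ⁿ ≤ 3/17, i.e. 0.6ⁿ ≤ 1/61.
0.6⁸ = 6561/390625 is still above 1/61 but 0.6⁹ = 19683/1953125 is at or below it, so n = 9.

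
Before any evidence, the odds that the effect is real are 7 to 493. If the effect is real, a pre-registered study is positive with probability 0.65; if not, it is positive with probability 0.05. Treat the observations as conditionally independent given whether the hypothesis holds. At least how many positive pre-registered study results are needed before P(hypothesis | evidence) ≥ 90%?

3

Prior odds = 7/493.
Likelihood ratio of a positive = 0.65/0.05 = 13.
Target odds: 0.9 ÷ 0.1 = 9.
Require 13ⁿ ≥ 9 ÷ (7/493) = 4437/7.
13² = 169 falls short of 4437/7 but 13³ = 2197 reaches it, so n = 3.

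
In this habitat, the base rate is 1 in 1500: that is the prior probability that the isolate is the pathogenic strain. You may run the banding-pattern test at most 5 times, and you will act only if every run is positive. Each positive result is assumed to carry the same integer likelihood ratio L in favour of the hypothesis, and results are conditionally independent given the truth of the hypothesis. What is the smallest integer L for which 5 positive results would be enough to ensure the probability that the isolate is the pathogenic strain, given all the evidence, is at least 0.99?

11

Prior odds = (1/1500)/(1499/1500) = 1/1499.
Target odds = 0.99/0.01 = 99.
Need L⁵ ≥ 99 ÷ (1/1499) = 148401.
10⁵ = 100000 < 148401 ≤ 161051 = 11⁵, so L = 11.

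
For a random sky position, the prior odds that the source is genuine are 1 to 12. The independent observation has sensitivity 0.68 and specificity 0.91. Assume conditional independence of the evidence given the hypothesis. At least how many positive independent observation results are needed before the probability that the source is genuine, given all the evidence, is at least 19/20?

3

Prior odds = 1/12.
False-positive rate = 1 − 0.91 = 0.09; likelihood ratio of a positive = 0.68/0.09 = 68/9.
Target posterior odds = 0.95/0.05 = 19.
Need (1/12) × (68/9)ⁿ ≥ 19, i.e. (68/9)ⁿ ≥ 228.
(68/9)² = 4624/81 falls short of 228 but (68/9)³ = 314432/729 reaches it, so n = 3.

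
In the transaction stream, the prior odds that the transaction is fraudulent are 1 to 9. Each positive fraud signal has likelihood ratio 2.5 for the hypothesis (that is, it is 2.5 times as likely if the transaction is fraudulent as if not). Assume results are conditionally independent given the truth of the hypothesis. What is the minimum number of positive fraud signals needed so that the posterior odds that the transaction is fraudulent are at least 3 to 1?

4

Prior odds = 1/9.
Likelihood ratio per positive fraud signal = 2.5.
Target odds = 3.
Require 2.5ⁿ ≥ 3 ÷ (1/9) = 27.
2.5³ = 15.625 falls short of 27 but 2.5⁴ = 39.0625 reaches it, so n = 4.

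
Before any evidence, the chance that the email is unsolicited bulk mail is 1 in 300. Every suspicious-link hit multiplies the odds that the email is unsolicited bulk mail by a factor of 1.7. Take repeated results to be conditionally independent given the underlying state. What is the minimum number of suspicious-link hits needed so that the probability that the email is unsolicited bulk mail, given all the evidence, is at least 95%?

Prior odds: (1/300) ÷ (299/300) = 1/299.
Likelihood ratio per suspicious-link hit = 1.7.
Target posterior odds = 0.95/0.05 = 19.
Require 1.7ⁿ ≥ 19 ÷ (1/299) = 5681.
1.7¹⁶ ≈4866.12 falls short of 5681 but 1.7¹⁷ ≈8272.4 reaches it, so n = 17.

17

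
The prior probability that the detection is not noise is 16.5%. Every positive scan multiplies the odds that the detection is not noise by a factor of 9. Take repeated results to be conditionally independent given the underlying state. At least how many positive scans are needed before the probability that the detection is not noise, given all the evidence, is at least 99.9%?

Prior odds = 0.165/0.835 = 33/167.
Likelihood ratio per positive scan = 9.
Target odds: 0.999 ÷ 0.001 = 999.
Require 9ⁿ ≥ 999 ÷ (33/167) = 55611/11.
9³ = 729 falls short of 55611/11 but 9⁴ = 6561 reaches it, so n = 4.

4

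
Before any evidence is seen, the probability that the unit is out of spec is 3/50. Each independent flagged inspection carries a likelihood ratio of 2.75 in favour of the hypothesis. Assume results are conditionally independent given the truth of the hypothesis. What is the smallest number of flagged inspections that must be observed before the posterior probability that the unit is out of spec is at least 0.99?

Prior odds = 0.06/0.94 = 3/47.
Likelihood ratio per flagged inspection = 2.75.
Target posterior odds = 0.99/0.01 = 99.
Require 2.75ⁿ ≥ 99 ÷ (3/47) = 1551.
2.75⁷ = 19487171/16384 falls short of 1551 but 2.75⁸ = 214358881/65536 reaches it, so n = 8.

8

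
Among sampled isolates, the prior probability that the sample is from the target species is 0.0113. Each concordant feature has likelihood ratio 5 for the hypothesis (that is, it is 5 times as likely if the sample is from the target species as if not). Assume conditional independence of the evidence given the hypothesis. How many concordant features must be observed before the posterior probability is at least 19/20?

Prior odds: 0.0113 ÷ 0.9887 = 113/9887.
Likelihood ratio per concordant feature = 5.
Target odds: 0.95 ÷ 0.05 = 19.
Need (113/9887) × 5ⁿ ≥ 19, i.e. 5ⁿ ≥ 187853/113.
5⁴ = 625 falls short of 187853/113 but 5⁵ = 3125 reaches it, so n = 5.

5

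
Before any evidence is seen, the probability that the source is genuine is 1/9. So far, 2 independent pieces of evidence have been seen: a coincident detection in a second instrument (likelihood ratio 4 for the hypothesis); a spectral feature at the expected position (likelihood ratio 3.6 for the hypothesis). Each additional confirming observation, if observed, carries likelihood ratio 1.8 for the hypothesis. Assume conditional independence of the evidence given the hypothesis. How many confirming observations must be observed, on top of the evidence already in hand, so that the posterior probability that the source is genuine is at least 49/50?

Prior odds = (1/9)/(8/9) = 0.125.
Combined Bayes factor of the evidence already in hand = 4 × 3.6 = 14.4.
Odds after that evidence = 0.125 × 14.4 = 1.8.
Target odds = 0.98/0.02 = 49.
Need 1.8ⁿ ≥ 49 ÷ 1.8 = 245/9.
1.8⁵ = 18.89568 falls short of 245/9 but 1.8⁶ = 531441/15625 reaches it, so n = 6.

6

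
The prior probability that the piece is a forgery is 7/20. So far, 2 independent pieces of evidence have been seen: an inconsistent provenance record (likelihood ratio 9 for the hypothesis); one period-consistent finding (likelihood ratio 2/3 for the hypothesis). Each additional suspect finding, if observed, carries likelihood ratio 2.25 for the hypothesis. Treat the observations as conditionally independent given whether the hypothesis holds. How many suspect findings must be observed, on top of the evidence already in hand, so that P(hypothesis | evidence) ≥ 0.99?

5

Prior odds = 0.35/0.65 = 7/13.
Combined Bayes factor of the evidence already in hand = 9 × (2/3) = 6.
Odds after that evidence = (7/13) × 6 = 42/13.
Target odds = 0.99/0.01 = 99.
Need 2.25ⁿ ≥ 99 ÷ (42/13) = 429/14.
2.25⁴ = 25.62890625 falls short of 429/14 but 2.25⁵ = 59049/1024 reaches it, so n = 5.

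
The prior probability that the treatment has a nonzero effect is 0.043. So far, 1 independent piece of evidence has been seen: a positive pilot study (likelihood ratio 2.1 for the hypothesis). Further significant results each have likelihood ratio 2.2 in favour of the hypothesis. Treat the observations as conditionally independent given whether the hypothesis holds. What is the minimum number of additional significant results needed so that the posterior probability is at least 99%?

9

Prior odds = 0.043/0.957 = 43/957.
Bayes factor of the evidence already in hand = 2.1.
Odds after that evidence = (43/957) × 2.1 = 301/3190.
Target odds = 0.99/0.01 = 99.
Need 2.2ⁿ ≥ 99 ÷ (301/3190) = 315810/301.
2.2⁸ = 214358881/390625 falls short of 315810/301 but 2.2⁹ ≈1207.27 reaches it, so n = 9.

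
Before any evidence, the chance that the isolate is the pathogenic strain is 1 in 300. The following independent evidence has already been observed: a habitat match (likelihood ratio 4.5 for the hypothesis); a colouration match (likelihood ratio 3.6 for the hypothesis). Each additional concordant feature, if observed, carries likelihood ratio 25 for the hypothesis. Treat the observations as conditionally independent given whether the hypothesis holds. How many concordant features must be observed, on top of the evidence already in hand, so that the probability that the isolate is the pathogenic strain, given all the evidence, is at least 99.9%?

Prior odds = (1/300)/(299/300) = 1/299.
Combined Bayes factor of the evidence already in hand = 4.5 × 3.6 = 16.2.
Odds after that evidence = (1/299) × 16.2 = 81/1495.
Target odds = 0.999/0.001 = 999.
Need 25ⁿ ≥ 999 ÷ (81/1495) = 55315/3.
25³ = 15625 falls short of 55315/3 but 25⁴ = 390625 reaches it, so n = 4.

4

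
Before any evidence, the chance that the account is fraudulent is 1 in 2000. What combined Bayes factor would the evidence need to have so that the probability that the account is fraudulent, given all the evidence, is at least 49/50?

97951

Prior odds = 0.0005/0.9995 = 1/1999.
Target odds = 0.98/0.02 = 49.
Required Bayes factor = 49 ÷ (1/1999) = 97951.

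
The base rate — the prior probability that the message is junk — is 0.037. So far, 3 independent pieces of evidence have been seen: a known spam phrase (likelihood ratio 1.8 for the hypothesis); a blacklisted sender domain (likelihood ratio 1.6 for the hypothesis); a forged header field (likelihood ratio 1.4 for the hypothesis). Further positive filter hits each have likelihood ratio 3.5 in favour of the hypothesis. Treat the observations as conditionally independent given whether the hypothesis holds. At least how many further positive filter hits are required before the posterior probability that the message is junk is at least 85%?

3

Prior odds = 0.037/0.963 = 37/963.
Combined Bayes factor of the evidence already in hand = 1.8 × 1.6 × 1.4 = 4.032.
Odds after that evidence = (37/963) × 4.032 = 2072/13375.
Target odds = 0.85/0.15 = 17/3.
Need 3.5ⁿ ≥ 17/3 ÷ (2072/13375) = 227375/6216.
3.5² = 12.25 falls short of 227375/6216 but 3.5³ = 42.875 reaches it, so n = 3.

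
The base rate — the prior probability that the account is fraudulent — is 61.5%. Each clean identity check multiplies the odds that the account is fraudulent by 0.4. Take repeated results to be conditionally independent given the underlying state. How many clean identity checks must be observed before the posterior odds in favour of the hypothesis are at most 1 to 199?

7

Prior odds = 0.615/0.385 = 123/77.
Likelihood ratio per clean identity check = 0.4.
Target odds = 1/199.
Require 0.4ⁿ ≤ 1/199 ÷ (123/77) = 77/24477.
0.4⁶ = 64/15625 is still above 77/24477 but 0.4⁷ = 128/78125 is at or below it, so n = 7.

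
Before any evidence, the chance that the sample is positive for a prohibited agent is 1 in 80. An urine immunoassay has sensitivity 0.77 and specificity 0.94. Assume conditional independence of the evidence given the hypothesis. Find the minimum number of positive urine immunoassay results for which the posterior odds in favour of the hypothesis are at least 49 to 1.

Prior odds: 0.0125 ÷ 0.9875 = 1/79.
False-positive rate = 1 − 0.94 = 0.06; likelihood ratio of a positive = 0.77/0.06 = 77/6.
Target odds = 49.
Need (1/79) × (77/6)ⁿ ≥ 49, i.e. (77/6)ⁿ ≥ 3871.
(77/6)³ = 456533/216 falls short of 3871 but (77/6)⁴ = 35153041/1296 reaches it, so n = 4.

4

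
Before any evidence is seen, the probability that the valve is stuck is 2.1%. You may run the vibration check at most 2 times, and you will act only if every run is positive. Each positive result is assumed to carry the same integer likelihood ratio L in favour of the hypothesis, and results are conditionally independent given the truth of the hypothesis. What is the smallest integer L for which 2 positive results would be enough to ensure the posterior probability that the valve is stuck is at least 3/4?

Prior odds = 0.021/0.979 = 21/979.
Target odds = 0.75/0.25 = 3.
Need L² ≥ 3 ÷ (21/979) = 979/7.
11² = 121 < 979/7 ≤ 144 = 12², so L = 12.

12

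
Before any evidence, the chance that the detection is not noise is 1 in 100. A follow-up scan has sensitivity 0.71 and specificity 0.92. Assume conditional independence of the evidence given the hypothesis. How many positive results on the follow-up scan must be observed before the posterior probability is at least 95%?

4

Prior odds = 0.01/0.99 = 1/99.
False-positive rate = 1 − 0.92 = 0.08; likelihood ratio of a positive = 0.71/0.08 = 8.875.
Target posterior odds = 0.95/0.05 = 19.
Require 8.875ⁿ ≥ 19 ÷ (1/99) = 1881.
8.875³ = 357911/512 falls short of 1881 but 8.875⁴ = 25411681/4096 reaches it, so n = 4.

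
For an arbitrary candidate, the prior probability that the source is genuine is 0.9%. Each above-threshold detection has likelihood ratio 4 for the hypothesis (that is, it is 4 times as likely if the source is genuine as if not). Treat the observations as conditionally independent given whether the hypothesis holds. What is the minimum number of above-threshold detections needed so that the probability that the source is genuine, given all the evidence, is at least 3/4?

Prior odds: 0.009 ÷ 0.991 = 9/991.
Likelihood ratio per above-threshold detection = 4.
Target odds: 0.75 ÷ 0.25 = 3.
Need (9/991) × 4ⁿ ≥ 3, i.e. 4ⁿ ≥ 991/3.
4⁴ = 256 falls short of 991/3 but 4⁵ = 1024 reaches it, so n = 5.

5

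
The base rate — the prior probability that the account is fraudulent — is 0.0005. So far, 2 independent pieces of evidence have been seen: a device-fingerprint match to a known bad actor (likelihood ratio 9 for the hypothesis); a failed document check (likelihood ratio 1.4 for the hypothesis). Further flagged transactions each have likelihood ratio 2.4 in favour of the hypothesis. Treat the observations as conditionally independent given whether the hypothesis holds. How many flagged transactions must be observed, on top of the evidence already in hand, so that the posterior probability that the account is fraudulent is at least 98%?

Prior odds = 0.0005/0.9995 = 1/1999.
Combined Bayes factor of the evidence already in hand = 9 × 1.4 = 12.6.
Odds after that evidence = (1/1999) × 12.6 = 63/9995.
Target odds = 0.98/0.02 = 49.
Need 2.4ⁿ ≥ 49 ÷ (63/9995) = 69965/9.
2.4¹⁰ ≈6340.34 falls short of 69965/9 but 2.4¹¹ ≈15216.8 reaches it, so n = 11.

11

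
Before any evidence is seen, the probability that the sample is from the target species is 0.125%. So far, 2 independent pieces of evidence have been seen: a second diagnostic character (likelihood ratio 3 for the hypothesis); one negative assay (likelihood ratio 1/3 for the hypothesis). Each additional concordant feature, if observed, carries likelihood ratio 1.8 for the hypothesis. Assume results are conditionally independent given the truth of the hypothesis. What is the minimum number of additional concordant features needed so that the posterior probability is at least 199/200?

21

Prior odds = 0.00125/0.99875 = 1/799.
Combined Bayes factor of the evidence already in hand = 3 × (1/3) = 1.
Odds after that evidence = (1/799) × 1 = 1/799.
Target odds = 0.995/0.005 = 199.
Need 1.8ⁿ ≥ 199 ÷ (1/799) = 159001.
1.8²⁰ ≈127482 falls short of 159001 but 1.8²¹ ≈229468 reaches it, so n = 21.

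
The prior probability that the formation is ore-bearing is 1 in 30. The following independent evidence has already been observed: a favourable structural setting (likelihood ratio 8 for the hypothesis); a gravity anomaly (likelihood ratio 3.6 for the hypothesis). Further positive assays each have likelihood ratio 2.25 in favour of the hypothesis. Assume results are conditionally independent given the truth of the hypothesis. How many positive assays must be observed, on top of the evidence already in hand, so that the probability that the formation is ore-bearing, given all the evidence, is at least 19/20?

4

Prior odds = (1/30)/(29/30) = 1/29.
Combined Bayes factor of the evidence already in hand = 8 × 3.6 = 28.8.
Odds after that evidence = (1/29) × 28.8 = 144/145.
Target odds = 0.95/0.05 = 19.
Need 2.25ⁿ ≥ 19 ÷ (144/145) = 2755/144.
2.25³ = 11.390625 falls short of 2755/144 but 2.25⁴ = 25.62890625 reaches it, so n = 4.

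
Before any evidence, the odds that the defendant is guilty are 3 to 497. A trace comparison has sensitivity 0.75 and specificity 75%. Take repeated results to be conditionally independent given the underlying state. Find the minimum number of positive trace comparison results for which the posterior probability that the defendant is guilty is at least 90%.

Prior odds = 3/497.
False-positive rate = 1 − 0.75 = 0.25; likelihood ratio of a positive = 0.75/0.25 = 3.
Target odds: 0.9 ÷ 0.1 = 9.
Require 3ⁿ ≥ 9 ÷ (3/497) = 1491.
3⁶ = 729 falls short of 1491 but 3⁷ = 2187 reaches it, so n = 7.

7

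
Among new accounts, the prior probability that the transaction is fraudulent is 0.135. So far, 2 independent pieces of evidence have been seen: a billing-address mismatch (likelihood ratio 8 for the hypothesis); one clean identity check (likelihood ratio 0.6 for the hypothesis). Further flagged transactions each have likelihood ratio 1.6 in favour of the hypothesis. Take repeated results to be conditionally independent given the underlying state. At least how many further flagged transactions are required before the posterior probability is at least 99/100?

11

Prior odds = 0.135/0.865 = 27/173.
Combined Bayes factor of the evidence already in hand = 8 × 0.6 = 4.8.
Odds after that evidence = (27/173) × 4.8 = 648/865.
Target odds = 0.99/0.01 = 99.
Need 1.6ⁿ ≥ 99 ÷ (648/865) = 9515/72.
1.6¹⁰ ≈109.951 falls short of 9515/72 but 1.6¹¹ ≈175.922 reaches it, so n = 11.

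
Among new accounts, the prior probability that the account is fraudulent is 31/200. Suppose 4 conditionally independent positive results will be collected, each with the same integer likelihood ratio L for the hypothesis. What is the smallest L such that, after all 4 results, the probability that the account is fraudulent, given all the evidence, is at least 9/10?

Prior odds = 0.155/0.845 = 31/169.
Target odds = 0.9/0.1 = 9.
Need L⁴ ≥ 9 ÷ (31/169) = 1521/31.
2⁴ = 16 < 1521/31 ≤ 81 = 3⁴, so L = 3.

3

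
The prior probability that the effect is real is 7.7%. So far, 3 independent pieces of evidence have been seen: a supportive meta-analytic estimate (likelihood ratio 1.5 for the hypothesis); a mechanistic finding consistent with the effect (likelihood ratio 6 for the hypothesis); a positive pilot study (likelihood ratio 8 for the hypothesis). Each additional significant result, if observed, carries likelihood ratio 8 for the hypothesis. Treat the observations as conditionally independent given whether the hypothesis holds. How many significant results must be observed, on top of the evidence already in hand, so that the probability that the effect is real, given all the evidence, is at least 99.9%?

3

Prior odds = 0.077/0.923 = 77/923.
Combined Bayes factor of the evidence already in hand = 1.5 × 6 × 8 = 72.
Odds after that evidence = (77/923) × 72 = 5544/923.
Target odds = 0.999/0.001 = 999.
Need 8ⁿ ≥ 999 ÷ (5544/923) = 102453/616.
8² = 64 falls short of 102453/616 but 8³ = 512 reaches it, so n = 3.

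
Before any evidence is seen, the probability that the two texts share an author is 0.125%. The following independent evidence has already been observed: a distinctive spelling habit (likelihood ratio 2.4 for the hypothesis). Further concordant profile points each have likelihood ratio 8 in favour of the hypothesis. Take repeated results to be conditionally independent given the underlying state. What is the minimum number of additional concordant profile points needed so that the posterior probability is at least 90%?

4

Prior odds = 0.00125/0.99875 = 1/799.
Bayes factor of the evidence already in hand = 2.4.
Odds after that evidence = (1/799) × 2.4 = 12/3995.
Target odds = 0.9/0.1 = 9.
Need 8ⁿ ≥ 9 ÷ (12/3995) = 2996.25.
8³ = 512 falls short of 2996.25 but 8⁴ = 4096 reaches it, so n = 4.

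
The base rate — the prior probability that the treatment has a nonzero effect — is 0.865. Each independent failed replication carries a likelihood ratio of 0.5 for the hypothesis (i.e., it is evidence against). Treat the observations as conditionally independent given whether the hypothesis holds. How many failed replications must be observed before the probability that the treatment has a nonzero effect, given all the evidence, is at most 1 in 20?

7

Prior odds: 0.865 ÷ 0.135 = 173/27.
Likelihood ratio per failed replication = 0.5.
Target posterior odds = 0.05/0.95 = 1/19.
Need (173/27) × 0.5ⁿ ≤ 1/19, i.e. 0.5ⁿ ≤ 27/3287.
0.5⁶ = 0.015625 is still above 27/3287 but 0.5⁷ = 0.0078125 is at or below it, so n = 7.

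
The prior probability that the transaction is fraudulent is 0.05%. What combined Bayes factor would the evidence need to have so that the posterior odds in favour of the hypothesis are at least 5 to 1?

Prior odds = 0.0005/0.9995 = 1/1999.
Target odds = 5.
Required Bayes factor = 5 ÷ (1/1999) = 9995.

9995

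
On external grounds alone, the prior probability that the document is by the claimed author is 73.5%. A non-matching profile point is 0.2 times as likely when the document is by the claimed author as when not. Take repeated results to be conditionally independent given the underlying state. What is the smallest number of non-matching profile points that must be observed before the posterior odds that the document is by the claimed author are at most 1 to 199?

Prior odds = 0.735/0.265 = 147/53.
Likelihood ratio per non-matching profile point = 0.2.
Target odds = 1/199.
Require 0.2ⁿ ≤ 1/199 ÷ (147/53) = 53/29253.
0.2³ = 0.008 is still above 53/29253 but 0.2⁴ = 0.0016 is at or below it, so n = 4.

4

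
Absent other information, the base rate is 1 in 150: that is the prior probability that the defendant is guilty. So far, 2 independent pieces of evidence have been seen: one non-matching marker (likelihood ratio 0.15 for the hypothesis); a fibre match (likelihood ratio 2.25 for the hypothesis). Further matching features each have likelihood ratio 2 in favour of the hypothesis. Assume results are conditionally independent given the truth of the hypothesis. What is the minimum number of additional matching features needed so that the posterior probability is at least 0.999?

19

Prior odds = (1/150)/(149/150) = 1/149.
Combined Bayes factor of the evidence already in hand = 0.15 × 2.25 = 0.3375.
Odds after that evidence = (1/149) × 0.3375 = 27/11920.
Target odds = 0.999/0.001 = 999.
Need 2ⁿ ≥ 999 ÷ (27/11920) = 441040.
2¹⁸ = 262144 falls short of 441040 but 2¹⁹ = 524288 reaches it, so n = 19.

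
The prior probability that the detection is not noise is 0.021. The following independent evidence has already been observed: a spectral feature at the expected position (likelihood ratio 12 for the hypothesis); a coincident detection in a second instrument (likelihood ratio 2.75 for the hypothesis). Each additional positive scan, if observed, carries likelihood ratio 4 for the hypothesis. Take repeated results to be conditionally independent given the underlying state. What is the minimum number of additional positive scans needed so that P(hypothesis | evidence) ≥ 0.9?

2

Prior odds = 0.021/0.979 = 21/979.
Combined Bayes factor of the evidence already in hand = 12 × 2.75 = 33.
Odds after that evidence = (21/979) × 33 = 63/89.
Target odds = 0.9/0.1 = 9.
Need 4ⁿ ≥ 9 ÷ (63/89) = 89/7.
4¹ = 4 falls short of 89/7 but 4² = 16 reaches it, so n = 2.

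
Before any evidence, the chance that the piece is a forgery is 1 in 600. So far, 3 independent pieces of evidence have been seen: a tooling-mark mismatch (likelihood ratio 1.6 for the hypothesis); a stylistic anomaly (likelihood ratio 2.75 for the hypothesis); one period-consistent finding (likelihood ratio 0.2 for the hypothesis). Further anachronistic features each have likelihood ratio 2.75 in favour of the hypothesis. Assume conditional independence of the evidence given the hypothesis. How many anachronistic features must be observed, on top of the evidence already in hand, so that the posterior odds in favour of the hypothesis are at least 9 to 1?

9

Prior odds = (1/600)/(599/600) = 1/599.
Combined Bayes factor of the evidence already in hand = 1.6 × 2.75 × 0.2 = 0.88.
Odds after that evidence = (1/599) × 0.88 = 22/14975.
Target odds = 9.
Need 2.75ⁿ ≥ 9 ÷ (22/14975) = 134775/22.
2.75⁸ = 214358881/65536 falls short of 134775/22 but 2.75⁹ ≈8994.86 reaches it, so n = 9.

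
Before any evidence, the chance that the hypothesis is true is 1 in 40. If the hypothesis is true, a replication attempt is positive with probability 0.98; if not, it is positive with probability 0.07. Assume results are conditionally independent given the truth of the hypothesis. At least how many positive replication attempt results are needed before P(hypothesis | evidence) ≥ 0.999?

Prior odds = 0.025/0.975 = 1/39.
Likelihood ratio of a positive = 0.98/0.07 = 14.
Target odds: 0.999 ÷ 0.001 = 999.
Need (1/39) × 14ⁿ ≥ 999, i.e. 14ⁿ ≥ 38961.
14⁴ = 38416 falls short of 38961 but 14⁵ = 537824 reaches it, so n = 5.

5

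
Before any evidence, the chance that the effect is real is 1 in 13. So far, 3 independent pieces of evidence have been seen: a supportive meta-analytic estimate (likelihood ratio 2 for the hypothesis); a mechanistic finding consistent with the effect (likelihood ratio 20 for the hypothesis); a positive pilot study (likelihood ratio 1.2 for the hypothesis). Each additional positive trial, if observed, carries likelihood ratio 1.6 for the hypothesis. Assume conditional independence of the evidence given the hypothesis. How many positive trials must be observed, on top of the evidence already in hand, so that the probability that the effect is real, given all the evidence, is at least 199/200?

Prior odds = (1/13)/(12/13) = 1/12.
Combined Bayes factor of the evidence already in hand = 2 × 20 × 1.2 = 48.
Odds after that evidence = (1/12) × 48 = 4.
Target odds = 0.995/0.005 = 199.
Need 1.6ⁿ ≥ 199 ÷ 4 = 49.75.
1.6⁸ = 16777216/390625 falls short of 49.75 but 1.6⁹ = 134217728/1953125 reaches it, so n = 9.

9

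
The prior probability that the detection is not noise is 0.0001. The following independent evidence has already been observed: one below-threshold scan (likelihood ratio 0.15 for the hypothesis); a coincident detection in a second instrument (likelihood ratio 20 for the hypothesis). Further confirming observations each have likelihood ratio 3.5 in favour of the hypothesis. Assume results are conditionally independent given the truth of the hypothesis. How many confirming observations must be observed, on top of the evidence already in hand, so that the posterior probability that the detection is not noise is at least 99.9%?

12

Prior odds = 0.0001/0.9999 = 1/9999.
Combined Bayes factor of the evidence already in hand = 0.15 × 20 = 3.
Odds after that evidence = (1/9999) × 3 = 1/3333.
Target odds = 0.999/0.001 = 999.
Need 3.5ⁿ ≥ 999 ÷ (1/3333) = 3329667.
3.5¹¹ ≈965492 falls short of 3329667 but 3.5¹² ≈3.37922e+06 reaches it, so n = 12.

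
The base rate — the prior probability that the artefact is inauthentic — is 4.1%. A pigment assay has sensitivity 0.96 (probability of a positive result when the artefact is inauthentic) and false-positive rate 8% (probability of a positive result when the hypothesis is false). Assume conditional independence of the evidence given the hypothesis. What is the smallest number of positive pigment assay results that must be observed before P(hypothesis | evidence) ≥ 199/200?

Prior odds: 0.041 ÷ 0.959 = 41/959.
Likelihood ratio of a positive result = 0.96/0.08 = 12.
Target odds: 0.995 ÷ 0.005 = 199.
Need (41/959) × 12ⁿ ≥ 199, i.e. 12ⁿ ≥ 190841/41.
12³ = 1728 falls short of 190841/41 but 12⁴ = 20736 reaches it, so n = 4.

4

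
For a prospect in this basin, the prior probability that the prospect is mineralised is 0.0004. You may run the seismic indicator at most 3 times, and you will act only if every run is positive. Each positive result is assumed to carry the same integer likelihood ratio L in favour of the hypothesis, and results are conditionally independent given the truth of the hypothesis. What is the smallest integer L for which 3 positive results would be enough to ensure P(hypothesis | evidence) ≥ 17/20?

Prior odds = 0.0004/0.9996 = 1/2499.
Target odds = 0.85/0.15 = 17/3.
Need L³ ≥ 17/3 ÷ (1/2499) = 14161.
24³ = 13824 < 14161 ≤ 15625 = 25³, so L = 25.

25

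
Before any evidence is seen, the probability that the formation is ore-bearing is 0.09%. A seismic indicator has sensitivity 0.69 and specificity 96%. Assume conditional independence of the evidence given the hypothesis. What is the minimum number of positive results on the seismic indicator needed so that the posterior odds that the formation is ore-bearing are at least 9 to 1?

Prior odds: 0.0009 ÷ 0.9991 = 9/9991.
False-positive rate = 1 − 0.96 = 0.04; likelihood ratio of a positive = 0.69/0.04 = 17.25.
Target odds = 9.
Require 17.25ⁿ ≥ 9 ÷ (9/9991) = 9991.
17.25³ = 5132.953125 falls short of 9991 but 17.25⁴ = 22667121/256 reaches it, so n = 4.

4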